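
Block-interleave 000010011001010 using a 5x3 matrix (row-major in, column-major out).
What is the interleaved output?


Matrix:
  000
  010
  011
  001
  010
Read columns: 000000110100110

000000110100110


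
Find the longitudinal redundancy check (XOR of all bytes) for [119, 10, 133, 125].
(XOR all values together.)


XOR chain: 119 ^ 10 ^ 133 ^ 125 = 133

133


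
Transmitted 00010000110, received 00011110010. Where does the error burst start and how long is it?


XOR: 00001110100

Burst at position 4, length 5


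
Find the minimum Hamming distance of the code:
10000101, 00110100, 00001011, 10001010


Comparing all pairs, minimum distance: 2
Can detect 1 errors, correct 0 errors

2


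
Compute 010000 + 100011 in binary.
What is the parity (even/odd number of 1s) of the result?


010000 = 16
100011 = 35
Sum = 51 = 110011
1s count = 4

even parity (4 ones in 110011)


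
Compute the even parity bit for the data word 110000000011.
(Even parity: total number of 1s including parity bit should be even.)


Number of 1s in data: 4
Parity bit: 0

0


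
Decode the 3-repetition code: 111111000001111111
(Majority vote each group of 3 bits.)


Groups: 111, 111, 000, 001, 111, 111
Majority votes: 110011

110011


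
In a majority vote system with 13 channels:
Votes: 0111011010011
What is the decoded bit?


Ones: 8 out of 13
Threshold: 7

1 (8/13 voted 1)


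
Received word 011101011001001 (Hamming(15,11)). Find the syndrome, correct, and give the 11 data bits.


Syndrome = 1: error at position 1

Data: 10101001001 (corrected bit 1)


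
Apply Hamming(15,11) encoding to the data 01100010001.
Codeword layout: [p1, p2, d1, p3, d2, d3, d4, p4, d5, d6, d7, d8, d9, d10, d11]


Parity bits: p1=1, p2=1, p3=1, p4=0

110111000010001


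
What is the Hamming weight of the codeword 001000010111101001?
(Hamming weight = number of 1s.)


Counting 1s in 001000010111101001

8


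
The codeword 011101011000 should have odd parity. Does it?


Number of 1s: 6

No, parity error (6 ones)


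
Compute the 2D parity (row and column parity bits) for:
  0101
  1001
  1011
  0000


Row parities: 0010
Column parities: 0111

Row P: 0010, Col P: 0111, Corner: 1


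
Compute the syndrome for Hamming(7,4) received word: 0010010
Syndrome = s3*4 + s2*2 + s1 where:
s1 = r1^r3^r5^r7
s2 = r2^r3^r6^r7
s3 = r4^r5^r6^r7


s1=1, s2=0, s3=1

Syndrome = 5 (error at position 5)


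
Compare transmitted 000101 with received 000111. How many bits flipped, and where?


XOR: 000010

1 error(s) at position(s): 4


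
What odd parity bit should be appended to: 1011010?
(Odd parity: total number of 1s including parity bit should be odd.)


Number of 1s in data: 4
Parity bit: 1

1


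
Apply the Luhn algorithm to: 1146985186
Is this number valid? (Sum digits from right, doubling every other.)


Luhn sum = 49
49 mod 10 = 9

Invalid (Luhn sum mod 10 = 9)


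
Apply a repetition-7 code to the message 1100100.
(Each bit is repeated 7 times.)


Each bit -> 7 copies

1111111111111100000000000000111111100000000000000


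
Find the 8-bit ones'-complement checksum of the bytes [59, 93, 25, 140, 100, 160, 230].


Sum = 807 mod 256 = 39
Complement = 216

216


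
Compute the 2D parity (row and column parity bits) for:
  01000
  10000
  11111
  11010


Row parities: 1111
Column parities: 11101

Row P: 1111, Col P: 11101, Corner: 0


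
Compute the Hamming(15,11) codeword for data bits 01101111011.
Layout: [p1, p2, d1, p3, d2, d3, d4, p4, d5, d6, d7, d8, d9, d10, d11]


Parity bits: p1=0, p2=1, p3=1, p4=0

010111001111011


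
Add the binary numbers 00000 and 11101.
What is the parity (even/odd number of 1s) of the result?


00000 = 0
11101 = 29
Sum = 29 = 11101
1s count = 4

even parity (4 ones in 11101)


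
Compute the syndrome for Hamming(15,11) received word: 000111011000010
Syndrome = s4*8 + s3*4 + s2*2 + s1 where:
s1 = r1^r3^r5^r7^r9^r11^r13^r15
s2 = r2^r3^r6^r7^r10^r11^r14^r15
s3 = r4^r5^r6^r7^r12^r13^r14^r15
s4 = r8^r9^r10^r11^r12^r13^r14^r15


s1=0, s2=0, s3=0, s4=1

Syndrome = 8 (error at position 8)


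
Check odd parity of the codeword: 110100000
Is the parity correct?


Number of 1s: 3

Yes, parity is correct (3 ones)


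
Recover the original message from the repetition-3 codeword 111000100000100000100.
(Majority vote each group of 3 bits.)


Groups: 111, 000, 100, 000, 100, 000, 100
Majority votes: 1000000

1000000


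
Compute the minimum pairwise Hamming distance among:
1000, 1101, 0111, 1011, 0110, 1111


Comparing all pairs, minimum distance: 1
Can detect 0 errors, correct 0 errors

1


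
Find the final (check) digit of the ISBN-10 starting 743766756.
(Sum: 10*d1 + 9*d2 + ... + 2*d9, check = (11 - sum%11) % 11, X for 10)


Weighted sum: 300
300 mod 11 = 3

Check digit: 8


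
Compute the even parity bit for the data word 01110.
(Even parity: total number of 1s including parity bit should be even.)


Number of 1s in data: 3
Parity bit: 1

1


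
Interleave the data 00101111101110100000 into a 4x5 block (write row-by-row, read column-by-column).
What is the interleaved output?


Matrix:
  00101
  11110
  11101
  00000
Read columns: 01100110111001001010

01100110111001001010


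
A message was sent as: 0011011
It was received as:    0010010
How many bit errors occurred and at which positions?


XOR: 0001001

2 error(s) at position(s): 3, 6


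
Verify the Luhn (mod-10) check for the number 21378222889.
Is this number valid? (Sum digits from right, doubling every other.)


Luhn sum = 54
54 mod 10 = 4

Invalid (Luhn sum mod 10 = 4)


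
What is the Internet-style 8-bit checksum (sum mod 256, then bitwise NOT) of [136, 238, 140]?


Sum = 514 mod 256 = 2
Complement = 253

253


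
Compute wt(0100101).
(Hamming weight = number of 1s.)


Counting 1s in 0100101

3


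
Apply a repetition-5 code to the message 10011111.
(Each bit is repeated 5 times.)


Each bit -> 5 copies

1111100000000001111111111111111111111111


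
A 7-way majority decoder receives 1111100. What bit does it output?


Ones: 5 out of 7
Threshold: 4

1 (5/7 voted 1)


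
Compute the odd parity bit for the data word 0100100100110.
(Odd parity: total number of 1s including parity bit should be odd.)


Number of 1s in data: 5
Parity bit: 0

0


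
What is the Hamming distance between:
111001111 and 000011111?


XOR: 111010000
Count of 1s: 4

4


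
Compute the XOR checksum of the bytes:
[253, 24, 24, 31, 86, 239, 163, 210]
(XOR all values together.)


XOR chain: 253 ^ 24 ^ 24 ^ 31 ^ 86 ^ 239 ^ 163 ^ 210 = 42

42


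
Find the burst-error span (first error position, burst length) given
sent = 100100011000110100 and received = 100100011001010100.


XOR: 000000000001100000

Burst at position 11, length 2


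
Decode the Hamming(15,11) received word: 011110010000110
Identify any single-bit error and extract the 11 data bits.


Syndrome = 11: error at position 11

Data: 11000010110 (corrected bit 11)


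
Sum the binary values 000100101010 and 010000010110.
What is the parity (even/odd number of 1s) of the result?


000100101010 = 298
010000010110 = 1046
Sum = 1344 = 10101000000
1s count = 3

odd parity (3 ones in 10101000000)


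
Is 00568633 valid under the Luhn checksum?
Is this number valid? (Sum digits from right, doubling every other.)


Luhn sum = 29
29 mod 10 = 9

Invalid (Luhn sum mod 10 = 9)


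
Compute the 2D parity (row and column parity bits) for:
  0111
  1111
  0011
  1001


Row parities: 1000
Column parities: 0010

Row P: 1000, Col P: 0010, Corner: 1


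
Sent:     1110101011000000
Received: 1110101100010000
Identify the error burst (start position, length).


XOR: 0000000111010000

Burst at position 7, length 5


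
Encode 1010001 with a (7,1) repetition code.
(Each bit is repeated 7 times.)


Each bit -> 7 copies

1111111000000011111110000000000000000000001111111


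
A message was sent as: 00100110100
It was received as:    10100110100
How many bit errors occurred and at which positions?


XOR: 10000000000

1 error(s) at position(s): 0


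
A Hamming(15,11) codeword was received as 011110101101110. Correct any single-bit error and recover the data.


Syndrome = 11: error at position 11

Data: 11011111110 (corrected bit 11)


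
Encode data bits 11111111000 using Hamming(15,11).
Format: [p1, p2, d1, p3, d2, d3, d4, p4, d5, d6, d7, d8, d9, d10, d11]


Parity bits: p1=1, p2=1, p3=0, p4=0

111011101111000


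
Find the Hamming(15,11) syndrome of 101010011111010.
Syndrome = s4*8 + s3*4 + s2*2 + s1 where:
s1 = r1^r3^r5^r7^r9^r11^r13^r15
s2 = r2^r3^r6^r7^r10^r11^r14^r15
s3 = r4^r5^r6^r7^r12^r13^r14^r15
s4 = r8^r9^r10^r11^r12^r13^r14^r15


s1=1, s2=0, s3=1, s4=0

Syndrome = 5 (error at position 5)


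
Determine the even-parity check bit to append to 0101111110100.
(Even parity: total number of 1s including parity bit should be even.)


Number of 1s in data: 8
Parity bit: 0

0


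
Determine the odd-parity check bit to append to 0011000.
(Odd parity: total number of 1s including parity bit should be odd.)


Number of 1s in data: 2
Parity bit: 1

1


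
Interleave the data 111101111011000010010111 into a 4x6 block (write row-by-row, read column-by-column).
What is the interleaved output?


Matrix:
  111101
  111011
  000010
  010111
Read columns: 110011011100100101111101

110011011100100101111101


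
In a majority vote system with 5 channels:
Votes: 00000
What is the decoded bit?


Ones: 0 out of 5
Threshold: 3

0 (0/5 voted 1)


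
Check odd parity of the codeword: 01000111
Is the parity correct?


Number of 1s: 4

No, parity error (4 ones)


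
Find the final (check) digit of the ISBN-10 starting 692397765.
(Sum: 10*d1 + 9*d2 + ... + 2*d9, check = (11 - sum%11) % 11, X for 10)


Weighted sum: 323
323 mod 11 = 4

Check digit: 7


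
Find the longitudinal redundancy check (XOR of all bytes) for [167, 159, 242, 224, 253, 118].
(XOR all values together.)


XOR chain: 167 ^ 159 ^ 242 ^ 224 ^ 253 ^ 118 = 161

161


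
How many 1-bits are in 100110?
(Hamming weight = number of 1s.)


Counting 1s in 100110

3


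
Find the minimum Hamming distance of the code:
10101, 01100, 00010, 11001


Comparing all pairs, minimum distance: 2
Can detect 1 errors, correct 0 errors

2


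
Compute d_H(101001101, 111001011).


XOR: 010000110
Count of 1s: 3

3


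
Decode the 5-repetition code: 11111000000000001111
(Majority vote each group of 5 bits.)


Groups: 11111, 00000, 00000, 01111
Majority votes: 1001

1001


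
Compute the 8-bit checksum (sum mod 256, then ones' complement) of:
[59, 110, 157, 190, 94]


Sum = 610 mod 256 = 98
Complement = 157

157


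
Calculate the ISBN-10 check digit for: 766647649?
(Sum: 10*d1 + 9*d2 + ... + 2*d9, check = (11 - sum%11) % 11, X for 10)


Weighted sum: 327
327 mod 11 = 8

Check digit: 3


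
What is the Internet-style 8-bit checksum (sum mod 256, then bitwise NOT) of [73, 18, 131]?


Sum = 222 mod 256 = 222
Complement = 33

33


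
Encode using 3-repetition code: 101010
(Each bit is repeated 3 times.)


Each bit -> 3 copies

111000111000111000


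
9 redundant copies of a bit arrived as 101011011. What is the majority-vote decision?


Ones: 6 out of 9
Threshold: 5

1 (6/9 voted 1)


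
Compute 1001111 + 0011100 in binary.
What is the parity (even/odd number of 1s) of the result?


1001111 = 79
0011100 = 28
Sum = 107 = 1101011
1s count = 5

odd parity (5 ones in 1101011)


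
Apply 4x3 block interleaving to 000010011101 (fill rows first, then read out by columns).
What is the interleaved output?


Matrix:
  000
  010
  011
  101
Read columns: 000101100011

000101100011


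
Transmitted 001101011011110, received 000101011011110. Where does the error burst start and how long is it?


XOR: 001000000000000

Burst at position 2, length 1


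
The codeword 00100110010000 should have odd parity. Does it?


Number of 1s: 4

No, parity error (4 ones)


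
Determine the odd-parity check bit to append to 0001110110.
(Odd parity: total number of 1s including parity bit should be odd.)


Number of 1s in data: 5
Parity bit: 0

0


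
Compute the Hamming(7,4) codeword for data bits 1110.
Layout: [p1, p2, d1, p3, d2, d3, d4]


Parity bits: p1=0, p2=0, p3=0

0010110


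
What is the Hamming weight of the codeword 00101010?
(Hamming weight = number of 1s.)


Counting 1s in 00101010

3


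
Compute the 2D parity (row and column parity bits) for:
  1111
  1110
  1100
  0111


Row parities: 0101
Column parities: 1010

Row P: 0101, Col P: 1010, Corner: 0


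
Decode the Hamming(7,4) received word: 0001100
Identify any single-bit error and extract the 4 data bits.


Syndrome = 1: error at position 1

Data: 0100 (corrected bit 1)


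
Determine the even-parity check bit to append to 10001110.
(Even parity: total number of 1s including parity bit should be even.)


Number of 1s in data: 4
Parity bit: 0

0


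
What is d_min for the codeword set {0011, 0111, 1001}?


Comparing all pairs, minimum distance: 1
Can detect 0 errors, correct 0 errors

1


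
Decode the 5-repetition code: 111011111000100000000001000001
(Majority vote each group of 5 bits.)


Groups: 11101, 11110, 00100, 00000, 00010, 00001
Majority votes: 110000

110000


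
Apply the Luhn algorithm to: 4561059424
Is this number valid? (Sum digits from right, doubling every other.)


Luhn sum = 43
43 mod 10 = 3

Invalid (Luhn sum mod 10 = 3)


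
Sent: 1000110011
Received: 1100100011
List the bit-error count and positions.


XOR: 0100010000

2 error(s) at position(s): 1, 5


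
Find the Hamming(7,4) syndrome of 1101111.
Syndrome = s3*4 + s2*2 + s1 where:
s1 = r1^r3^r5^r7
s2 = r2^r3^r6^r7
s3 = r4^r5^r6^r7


s1=1, s2=1, s3=0

Syndrome = 3 (error at position 3)


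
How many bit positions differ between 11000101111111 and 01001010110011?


XOR: 10001111001100
Count of 1s: 7

7


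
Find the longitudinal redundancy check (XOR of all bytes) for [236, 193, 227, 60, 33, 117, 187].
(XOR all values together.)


XOR chain: 236 ^ 193 ^ 227 ^ 60 ^ 33 ^ 117 ^ 187 = 29

29


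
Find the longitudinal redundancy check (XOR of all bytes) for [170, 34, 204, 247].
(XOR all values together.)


XOR chain: 170 ^ 34 ^ 204 ^ 247 = 179

179


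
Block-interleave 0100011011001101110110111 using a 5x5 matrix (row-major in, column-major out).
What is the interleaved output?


Matrix:
  01000
  11011
  00110
  11101
  10111
Read columns: 0101111010001110110101011

0101111010001110110101011


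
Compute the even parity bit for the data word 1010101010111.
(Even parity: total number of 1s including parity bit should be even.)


Number of 1s in data: 8
Parity bit: 0

0


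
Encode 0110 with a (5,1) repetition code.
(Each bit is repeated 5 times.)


Each bit -> 5 copies

00000111111111100000


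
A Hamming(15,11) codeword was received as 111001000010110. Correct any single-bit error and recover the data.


Syndrome = 14: error at position 14

Data: 10100010100 (corrected bit 14)


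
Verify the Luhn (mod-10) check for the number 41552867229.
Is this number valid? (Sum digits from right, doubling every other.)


Luhn sum = 47
47 mod 10 = 7

Invalid (Luhn sum mod 10 = 7)


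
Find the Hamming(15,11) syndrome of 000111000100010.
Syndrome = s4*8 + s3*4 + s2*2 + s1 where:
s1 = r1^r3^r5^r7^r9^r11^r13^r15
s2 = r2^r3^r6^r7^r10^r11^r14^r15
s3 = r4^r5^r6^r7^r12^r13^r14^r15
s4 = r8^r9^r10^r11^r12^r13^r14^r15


s1=1, s2=1, s3=0, s4=0

Syndrome = 3 (error at position 3)


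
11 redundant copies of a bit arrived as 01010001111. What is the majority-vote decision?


Ones: 6 out of 11
Threshold: 6

1 (6/11 voted 1)


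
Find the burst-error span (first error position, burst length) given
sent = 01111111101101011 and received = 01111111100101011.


XOR: 00000000001000000

Burst at position 10, length 1


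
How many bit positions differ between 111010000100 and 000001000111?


XOR: 111011000011
Count of 1s: 7

7


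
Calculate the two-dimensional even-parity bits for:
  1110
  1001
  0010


Row parities: 101
Column parities: 0101

Row P: 101, Col P: 0101, Corner: 0


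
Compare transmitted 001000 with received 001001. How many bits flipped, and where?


XOR: 000001

1 error(s) at position(s): 5


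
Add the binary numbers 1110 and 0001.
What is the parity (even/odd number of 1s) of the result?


1110 = 14
0001 = 1
Sum = 15 = 1111
1s count = 4

even parity (4 ones in 1111)


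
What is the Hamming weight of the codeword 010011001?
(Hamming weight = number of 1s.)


Counting 1s in 010011001

4


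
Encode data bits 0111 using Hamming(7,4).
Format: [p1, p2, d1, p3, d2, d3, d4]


Parity bits: p1=0, p2=0, p3=1

0001111


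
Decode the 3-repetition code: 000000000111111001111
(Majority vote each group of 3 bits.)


Groups: 000, 000, 000, 111, 111, 001, 111
Majority votes: 0001101

0001101


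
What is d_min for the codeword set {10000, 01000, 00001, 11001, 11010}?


Comparing all pairs, minimum distance: 2
Can detect 1 errors, correct 0 errors

2


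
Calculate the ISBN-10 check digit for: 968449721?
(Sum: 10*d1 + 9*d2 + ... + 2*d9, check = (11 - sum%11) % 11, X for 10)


Weighted sum: 341
341 mod 11 = 0

Check digit: 0


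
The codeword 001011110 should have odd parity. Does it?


Number of 1s: 5

Yes, parity is correct (5 ones)


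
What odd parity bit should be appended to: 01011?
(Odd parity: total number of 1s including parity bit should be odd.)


Number of 1s in data: 3
Parity bit: 0

0


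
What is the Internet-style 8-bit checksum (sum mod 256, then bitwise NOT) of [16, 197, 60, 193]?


Sum = 466 mod 256 = 210
Complement = 45

45


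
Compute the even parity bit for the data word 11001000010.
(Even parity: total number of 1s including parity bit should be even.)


Number of 1s in data: 4
Parity bit: 0

0


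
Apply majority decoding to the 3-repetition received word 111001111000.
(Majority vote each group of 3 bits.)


Groups: 111, 001, 111, 000
Majority votes: 1010

1010


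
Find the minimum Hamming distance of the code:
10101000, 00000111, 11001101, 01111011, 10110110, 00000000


Comparing all pairs, minimum distance: 3
Can detect 2 errors, correct 1 errors

3


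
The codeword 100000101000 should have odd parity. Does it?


Number of 1s: 3

Yes, parity is correct (3 ones)


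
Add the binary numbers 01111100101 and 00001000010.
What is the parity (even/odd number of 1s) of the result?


01111100101 = 997
00001000010 = 66
Sum = 1063 = 10000100111
1s count = 5

odd parity (5 ones in 10000100111)


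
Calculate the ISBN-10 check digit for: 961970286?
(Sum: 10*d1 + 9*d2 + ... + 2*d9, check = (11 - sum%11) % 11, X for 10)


Weighted sum: 301
301 mod 11 = 4

Check digit: 7


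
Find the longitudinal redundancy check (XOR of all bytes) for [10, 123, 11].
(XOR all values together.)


XOR chain: 10 ^ 123 ^ 11 = 122

122


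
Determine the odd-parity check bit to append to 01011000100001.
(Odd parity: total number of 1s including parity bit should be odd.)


Number of 1s in data: 5
Parity bit: 0

0


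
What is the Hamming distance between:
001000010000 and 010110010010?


XOR: 011110000010
Count of 1s: 5

5


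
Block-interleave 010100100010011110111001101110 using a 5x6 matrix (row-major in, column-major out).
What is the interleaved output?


Matrix:
  010100
  100010
  011110
  111001
  101110
Read columns: 010111011000111101010110100010

010111011000111101010110100010


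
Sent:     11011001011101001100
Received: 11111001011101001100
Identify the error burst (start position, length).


XOR: 00100000000000000000

Burst at position 2, length 1


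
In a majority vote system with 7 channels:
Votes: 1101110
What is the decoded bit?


Ones: 5 out of 7
Threshold: 4

1 (5/7 voted 1)


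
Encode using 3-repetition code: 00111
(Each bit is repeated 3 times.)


Each bit -> 3 copies

000000111111111


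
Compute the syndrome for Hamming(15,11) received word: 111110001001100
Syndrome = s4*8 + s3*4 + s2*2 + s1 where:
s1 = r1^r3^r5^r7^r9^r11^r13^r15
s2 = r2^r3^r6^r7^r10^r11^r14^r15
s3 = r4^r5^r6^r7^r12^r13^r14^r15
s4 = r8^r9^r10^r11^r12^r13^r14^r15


s1=1, s2=0, s3=0, s4=1

Syndrome = 9 (error at position 9)


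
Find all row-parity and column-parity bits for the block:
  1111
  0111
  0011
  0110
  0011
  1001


Row parities: 010000
Column parities: 0111

Row P: 010000, Col P: 0111, Corner: 1


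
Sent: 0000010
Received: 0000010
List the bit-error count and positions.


XOR: 0000000

0 errors (received matches sent)


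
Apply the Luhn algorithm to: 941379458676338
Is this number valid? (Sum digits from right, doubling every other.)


Luhn sum = 83
83 mod 10 = 3

Invalid (Luhn sum mod 10 = 3)


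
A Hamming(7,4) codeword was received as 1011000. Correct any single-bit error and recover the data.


Syndrome = 6: error at position 6

Data: 1010 (corrected bit 6)


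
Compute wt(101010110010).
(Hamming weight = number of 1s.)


Counting 1s in 101010110010

6


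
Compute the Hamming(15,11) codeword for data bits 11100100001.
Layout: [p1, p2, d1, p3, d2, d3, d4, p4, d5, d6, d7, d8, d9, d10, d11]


Parity bits: p1=1, p2=0, p3=1, p4=0

101111000100001


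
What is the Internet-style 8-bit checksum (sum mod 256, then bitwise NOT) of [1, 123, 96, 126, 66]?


Sum = 412 mod 256 = 156
Complement = 99

99


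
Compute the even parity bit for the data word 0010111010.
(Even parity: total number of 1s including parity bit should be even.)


Number of 1s in data: 5
Parity bit: 1

1


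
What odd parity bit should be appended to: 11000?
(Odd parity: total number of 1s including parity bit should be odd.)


Number of 1s in data: 2
Parity bit: 1

1


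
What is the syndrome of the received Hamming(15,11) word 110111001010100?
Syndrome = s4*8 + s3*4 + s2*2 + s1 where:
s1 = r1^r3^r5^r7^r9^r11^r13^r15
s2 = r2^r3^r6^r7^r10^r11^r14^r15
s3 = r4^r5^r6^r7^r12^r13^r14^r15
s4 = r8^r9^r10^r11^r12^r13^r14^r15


s1=1, s2=1, s3=0, s4=1

Syndrome = 11 (error at position 11)


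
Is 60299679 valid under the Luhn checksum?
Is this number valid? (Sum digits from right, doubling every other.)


Luhn sum = 45
45 mod 10 = 5

Invalid (Luhn sum mod 10 = 5)


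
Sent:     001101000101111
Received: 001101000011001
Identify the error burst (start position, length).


XOR: 000000000110110

Burst at position 9, length 5


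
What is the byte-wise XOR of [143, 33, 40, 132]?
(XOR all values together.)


XOR chain: 143 ^ 33 ^ 40 ^ 132 = 2

2


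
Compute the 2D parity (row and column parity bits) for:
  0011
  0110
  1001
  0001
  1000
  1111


Row parities: 000110
Column parities: 1010

Row P: 000110, Col P: 1010, Corner: 0


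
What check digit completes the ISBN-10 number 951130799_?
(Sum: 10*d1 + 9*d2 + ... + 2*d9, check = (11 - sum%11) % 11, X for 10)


Weighted sum: 241
241 mod 11 = 10

Check digit: 1


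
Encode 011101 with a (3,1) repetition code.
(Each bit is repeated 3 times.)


Each bit -> 3 copies

000111111111000111


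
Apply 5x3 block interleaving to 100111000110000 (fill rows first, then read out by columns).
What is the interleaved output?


Matrix:
  100
  111
  000
  110
  000
Read columns: 110100101001000

110100101001000


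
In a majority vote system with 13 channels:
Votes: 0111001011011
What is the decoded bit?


Ones: 8 out of 13
Threshold: 7

1 (8/13 voted 1)


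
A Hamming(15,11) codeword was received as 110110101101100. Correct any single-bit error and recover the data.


Syndrome = 7: error at position 7

Data: 01001101100 (corrected bit 7)


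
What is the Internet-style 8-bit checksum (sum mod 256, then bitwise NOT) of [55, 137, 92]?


Sum = 284 mod 256 = 28
Complement = 227

227


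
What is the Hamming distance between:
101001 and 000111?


XOR: 101110
Count of 1s: 4

4


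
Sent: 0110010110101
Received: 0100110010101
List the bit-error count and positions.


XOR: 0010100100000

3 error(s) at position(s): 2, 4, 7


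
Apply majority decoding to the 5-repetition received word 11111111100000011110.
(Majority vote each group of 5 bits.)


Groups: 11111, 11110, 00000, 11110
Majority votes: 1101

1101


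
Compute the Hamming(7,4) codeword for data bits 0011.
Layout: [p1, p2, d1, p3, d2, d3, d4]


Parity bits: p1=1, p2=0, p3=0

1000011


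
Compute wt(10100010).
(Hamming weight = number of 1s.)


Counting 1s in 10100010

3


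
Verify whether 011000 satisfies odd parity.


Number of 1s: 2

No, parity error (2 ones)


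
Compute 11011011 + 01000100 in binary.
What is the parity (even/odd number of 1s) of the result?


11011011 = 219
01000100 = 68
Sum = 287 = 100011111
1s count = 6

even parity (6 ones in 100011111)


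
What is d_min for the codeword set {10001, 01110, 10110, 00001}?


Comparing all pairs, minimum distance: 1
Can detect 0 errors, correct 0 errors

1


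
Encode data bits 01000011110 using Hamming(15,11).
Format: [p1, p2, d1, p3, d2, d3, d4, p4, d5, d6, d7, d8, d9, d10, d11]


Parity bits: p1=1, p2=0, p3=0, p4=0

100010000011110


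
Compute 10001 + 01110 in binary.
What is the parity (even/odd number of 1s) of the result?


10001 = 17
01110 = 14
Sum = 31 = 11111
1s count = 5

odd parity (5 ones in 11111)


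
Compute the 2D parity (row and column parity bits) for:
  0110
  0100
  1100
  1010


Row parities: 0100
Column parities: 0100

Row P: 0100, Col P: 0100, Corner: 1


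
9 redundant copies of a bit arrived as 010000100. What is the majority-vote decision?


Ones: 2 out of 9
Threshold: 5

0 (2/9 voted 1)


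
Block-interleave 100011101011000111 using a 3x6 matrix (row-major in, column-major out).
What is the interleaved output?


Matrix:
  100011
  101011
  000111
Read columns: 110000010001111111

110000010001111111


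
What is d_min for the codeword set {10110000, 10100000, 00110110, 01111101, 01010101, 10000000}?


Comparing all pairs, minimum distance: 1
Can detect 0 errors, correct 0 errors

1


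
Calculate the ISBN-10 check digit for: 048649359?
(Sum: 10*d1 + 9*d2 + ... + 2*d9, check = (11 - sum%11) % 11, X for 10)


Weighted sum: 256
256 mod 11 = 3

Check digit: 8


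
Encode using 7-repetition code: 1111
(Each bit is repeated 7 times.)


Each bit -> 7 copies

1111111111111111111111111111


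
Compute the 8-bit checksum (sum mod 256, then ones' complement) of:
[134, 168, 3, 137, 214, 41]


Sum = 697 mod 256 = 185
Complement = 70

70


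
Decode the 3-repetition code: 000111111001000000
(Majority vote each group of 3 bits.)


Groups: 000, 111, 111, 001, 000, 000
Majority votes: 011000

011000


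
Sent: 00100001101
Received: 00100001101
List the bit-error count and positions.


XOR: 00000000000

0 errors (received matches sent)


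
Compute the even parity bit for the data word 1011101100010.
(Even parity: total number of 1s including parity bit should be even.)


Number of 1s in data: 7
Parity bit: 1

1


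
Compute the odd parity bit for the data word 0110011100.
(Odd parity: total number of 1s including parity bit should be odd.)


Number of 1s in data: 5
Parity bit: 0

0


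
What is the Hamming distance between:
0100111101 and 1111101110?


XOR: 1011010011
Count of 1s: 6

6


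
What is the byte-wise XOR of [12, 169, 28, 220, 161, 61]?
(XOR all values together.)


XOR chain: 12 ^ 169 ^ 28 ^ 220 ^ 161 ^ 61 = 249

249


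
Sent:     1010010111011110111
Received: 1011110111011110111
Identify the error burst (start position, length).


XOR: 0001100000000000000

Burst at position 3, length 2


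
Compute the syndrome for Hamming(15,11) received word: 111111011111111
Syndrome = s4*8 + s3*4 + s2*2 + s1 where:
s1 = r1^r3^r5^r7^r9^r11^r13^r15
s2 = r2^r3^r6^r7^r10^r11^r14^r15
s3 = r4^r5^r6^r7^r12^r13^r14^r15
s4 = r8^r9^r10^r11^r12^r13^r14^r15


s1=1, s2=1, s3=1, s4=0

Syndrome = 7 (error at position 7)


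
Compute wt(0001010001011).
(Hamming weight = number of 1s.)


Counting 1s in 0001010001011

5


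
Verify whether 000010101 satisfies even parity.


Number of 1s: 3

No, parity error (3 ones)


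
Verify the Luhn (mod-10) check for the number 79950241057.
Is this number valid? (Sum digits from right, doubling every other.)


Luhn sum = 44
44 mod 10 = 4

Invalid (Luhn sum mod 10 = 4)


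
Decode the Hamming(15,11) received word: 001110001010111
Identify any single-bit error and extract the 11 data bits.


Syndrome = 12: error at position 12

Data: 11001011111 (corrected bit 12)


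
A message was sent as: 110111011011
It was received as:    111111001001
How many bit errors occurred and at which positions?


XOR: 001000010010

3 error(s) at position(s): 2, 7, 10


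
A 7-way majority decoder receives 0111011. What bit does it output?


Ones: 5 out of 7
Threshold: 4

1 (5/7 voted 1)


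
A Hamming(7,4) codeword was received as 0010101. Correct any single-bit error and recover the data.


Syndrome = 1: error at position 1

Data: 1101 (corrected bit 1)


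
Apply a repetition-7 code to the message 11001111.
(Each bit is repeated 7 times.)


Each bit -> 7 copies

11111111111111000000000000001111111111111111111111111111


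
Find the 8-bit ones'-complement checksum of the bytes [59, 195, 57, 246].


Sum = 557 mod 256 = 45
Complement = 210

210


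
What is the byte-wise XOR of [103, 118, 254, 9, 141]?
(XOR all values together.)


XOR chain: 103 ^ 118 ^ 254 ^ 9 ^ 141 = 107

107


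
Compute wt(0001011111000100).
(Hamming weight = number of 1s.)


Counting 1s in 0001011111000100

7


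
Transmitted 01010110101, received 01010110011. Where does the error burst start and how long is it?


XOR: 00000000110

Burst at position 8, length 2


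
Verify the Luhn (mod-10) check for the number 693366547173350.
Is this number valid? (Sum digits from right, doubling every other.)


Luhn sum = 72
72 mod 10 = 2

Invalid (Luhn sum mod 10 = 2)


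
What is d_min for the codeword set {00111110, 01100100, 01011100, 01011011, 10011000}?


Comparing all pairs, minimum distance: 3
Can detect 2 errors, correct 1 errors

3


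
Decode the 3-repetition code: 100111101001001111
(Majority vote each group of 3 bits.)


Groups: 100, 111, 101, 001, 001, 111
Majority votes: 011001

011001


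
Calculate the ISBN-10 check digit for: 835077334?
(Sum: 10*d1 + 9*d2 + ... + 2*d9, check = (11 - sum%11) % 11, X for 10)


Weighted sum: 253
253 mod 11 = 0

Check digit: 0


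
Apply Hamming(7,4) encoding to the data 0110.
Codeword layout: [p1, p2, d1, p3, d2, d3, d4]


Parity bits: p1=1, p2=1, p3=0

1100110


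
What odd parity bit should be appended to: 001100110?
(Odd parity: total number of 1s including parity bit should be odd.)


Number of 1s in data: 4
Parity bit: 1

1


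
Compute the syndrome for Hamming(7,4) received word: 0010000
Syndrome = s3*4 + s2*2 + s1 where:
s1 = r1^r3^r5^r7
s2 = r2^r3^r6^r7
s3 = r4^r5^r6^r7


s1=1, s2=1, s3=0

Syndrome = 3 (error at position 3)


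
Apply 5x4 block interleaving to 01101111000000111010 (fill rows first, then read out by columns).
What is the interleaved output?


Matrix:
  0110
  1111
  0000
  0011
  1010
Read columns: 01001110001101101010

01001110001101101010


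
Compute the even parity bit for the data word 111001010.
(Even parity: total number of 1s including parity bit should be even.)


Number of 1s in data: 5
Parity bit: 1

1


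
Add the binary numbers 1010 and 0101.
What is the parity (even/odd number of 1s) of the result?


1010 = 10
0101 = 5
Sum = 15 = 1111
1s count = 4

even parity (4 ones in 1111)


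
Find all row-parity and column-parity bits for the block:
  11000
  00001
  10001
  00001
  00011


Row parities: 01010
Column parities: 01010

Row P: 01010, Col P: 01010, Corner: 0


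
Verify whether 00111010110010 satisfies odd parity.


Number of 1s: 7

Yes, parity is correct (7 ones)


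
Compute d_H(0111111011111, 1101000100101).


XOR: 1010111111010
Count of 1s: 9

9


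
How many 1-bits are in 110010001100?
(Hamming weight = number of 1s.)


Counting 1s in 110010001100

5


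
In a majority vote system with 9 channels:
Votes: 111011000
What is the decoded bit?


Ones: 5 out of 9
Threshold: 5

1 (5/9 voted 1)


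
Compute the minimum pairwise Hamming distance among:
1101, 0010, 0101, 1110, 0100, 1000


Comparing all pairs, minimum distance: 1
Can detect 0 errors, correct 0 errors

1


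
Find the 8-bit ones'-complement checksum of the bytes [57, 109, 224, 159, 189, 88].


Sum = 826 mod 256 = 58
Complement = 197

197


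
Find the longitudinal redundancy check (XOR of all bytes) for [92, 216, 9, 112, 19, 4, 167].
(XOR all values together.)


XOR chain: 92 ^ 216 ^ 9 ^ 112 ^ 19 ^ 4 ^ 167 = 77

77


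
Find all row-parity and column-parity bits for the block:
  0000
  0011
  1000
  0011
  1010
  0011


Row parities: 001000
Column parities: 0001

Row P: 001000, Col P: 0001, Corner: 1


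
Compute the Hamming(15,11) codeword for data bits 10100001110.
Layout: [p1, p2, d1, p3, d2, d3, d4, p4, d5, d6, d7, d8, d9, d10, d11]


Parity bits: p1=0, p2=1, p3=0, p4=1

011001010001110


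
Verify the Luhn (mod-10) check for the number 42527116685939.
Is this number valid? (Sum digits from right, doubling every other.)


Luhn sum = 63
63 mod 10 = 3

Invalid (Luhn sum mod 10 = 3)


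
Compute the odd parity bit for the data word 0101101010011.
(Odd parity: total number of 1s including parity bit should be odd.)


Number of 1s in data: 7
Parity bit: 0

0


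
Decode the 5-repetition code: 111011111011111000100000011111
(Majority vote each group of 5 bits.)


Groups: 11101, 11110, 11111, 00010, 00000, 11111
Majority votes: 111001

111001


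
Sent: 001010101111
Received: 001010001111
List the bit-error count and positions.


XOR: 000000100000

1 error(s) at position(s): 6


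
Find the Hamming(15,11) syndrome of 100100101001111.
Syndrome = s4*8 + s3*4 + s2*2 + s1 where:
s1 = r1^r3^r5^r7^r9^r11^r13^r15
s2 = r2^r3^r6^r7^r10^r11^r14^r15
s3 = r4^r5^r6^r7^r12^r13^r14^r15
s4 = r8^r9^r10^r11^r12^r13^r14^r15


s1=1, s2=1, s3=0, s4=1

Syndrome = 11 (error at position 11)


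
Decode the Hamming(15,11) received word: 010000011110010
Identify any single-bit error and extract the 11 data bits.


Syndrome = 12: error at position 12

Data: 00001111010 (corrected bit 12)


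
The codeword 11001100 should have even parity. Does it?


Number of 1s: 4

Yes, parity is correct (4 ones)


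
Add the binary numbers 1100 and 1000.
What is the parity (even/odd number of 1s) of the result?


1100 = 12
1000 = 8
Sum = 20 = 10100
1s count = 2

even parity (2 ones in 10100)


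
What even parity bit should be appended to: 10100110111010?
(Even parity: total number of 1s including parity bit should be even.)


Number of 1s in data: 8
Parity bit: 0

0


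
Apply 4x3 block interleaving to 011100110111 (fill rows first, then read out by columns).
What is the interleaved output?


Matrix:
  011
  100
  110
  111
Read columns: 011110111001

011110111001


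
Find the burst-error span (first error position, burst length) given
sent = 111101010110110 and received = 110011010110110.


XOR: 001110000000000

Burst at position 2, length 3


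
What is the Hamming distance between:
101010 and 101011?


XOR: 000001
Count of 1s: 1

1


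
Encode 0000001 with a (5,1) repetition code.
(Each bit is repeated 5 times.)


Each bit -> 5 copies

00000000000000000000000000000011111


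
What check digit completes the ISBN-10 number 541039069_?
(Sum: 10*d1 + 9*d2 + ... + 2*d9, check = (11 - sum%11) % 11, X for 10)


Weighted sum: 193
193 mod 11 = 6

Check digit: 5


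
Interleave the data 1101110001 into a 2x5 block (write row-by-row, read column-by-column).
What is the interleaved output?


Matrix:
  11011
  10001
Read columns: 1110001011

1110001011


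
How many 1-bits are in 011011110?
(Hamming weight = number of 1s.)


Counting 1s in 011011110

6


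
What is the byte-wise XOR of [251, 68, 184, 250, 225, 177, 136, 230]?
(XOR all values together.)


XOR chain: 251 ^ 68 ^ 184 ^ 250 ^ 225 ^ 177 ^ 136 ^ 230 = 195

195


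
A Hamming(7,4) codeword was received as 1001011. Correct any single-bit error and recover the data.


Syndrome = 4: error at position 4

Data: 0011 (corrected bit 4)


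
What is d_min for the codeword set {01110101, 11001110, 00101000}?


Comparing all pairs, minimum distance: 5
Can detect 4 errors, correct 2 errors

5


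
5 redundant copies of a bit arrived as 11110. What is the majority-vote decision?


Ones: 4 out of 5
Threshold: 3

1 (4/5 voted 1)


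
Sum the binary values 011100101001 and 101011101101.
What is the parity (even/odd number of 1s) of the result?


011100101001 = 1833
101011101101 = 2797
Sum = 4630 = 1001000010110
1s count = 5

odd parity (5 ones in 1001000010110)


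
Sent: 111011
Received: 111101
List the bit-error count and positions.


XOR: 000110

2 error(s) at position(s): 3, 4


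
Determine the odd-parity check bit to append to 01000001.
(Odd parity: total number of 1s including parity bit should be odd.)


Number of 1s in data: 2
Parity bit: 1

1


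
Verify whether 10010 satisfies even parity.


Number of 1s: 2

Yes, parity is correct (2 ones)


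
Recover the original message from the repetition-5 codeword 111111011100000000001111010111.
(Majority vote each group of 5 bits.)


Groups: 11111, 10111, 00000, 00000, 11110, 10111
Majority votes: 110011

110011


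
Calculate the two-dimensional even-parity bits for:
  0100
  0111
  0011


Row parities: 110
Column parities: 0000

Row P: 110, Col P: 0000, Corner: 0


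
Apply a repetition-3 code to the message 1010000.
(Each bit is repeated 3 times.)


Each bit -> 3 copies

111000111000000000000


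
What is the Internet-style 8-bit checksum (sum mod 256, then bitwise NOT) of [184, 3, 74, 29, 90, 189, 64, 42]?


Sum = 675 mod 256 = 163
Complement = 92

92


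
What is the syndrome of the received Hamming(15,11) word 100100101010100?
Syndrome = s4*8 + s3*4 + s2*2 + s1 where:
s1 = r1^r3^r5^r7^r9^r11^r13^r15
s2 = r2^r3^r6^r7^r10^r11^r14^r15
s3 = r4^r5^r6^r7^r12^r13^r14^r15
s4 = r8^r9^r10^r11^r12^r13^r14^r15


s1=1, s2=0, s3=1, s4=1

Syndrome = 13 (error at position 13)


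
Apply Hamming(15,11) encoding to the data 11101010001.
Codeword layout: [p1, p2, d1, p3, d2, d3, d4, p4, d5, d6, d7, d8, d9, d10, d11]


Parity bits: p1=1, p2=0, p3=1, p4=1

101111011010001


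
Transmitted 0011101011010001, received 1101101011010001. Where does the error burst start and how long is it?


XOR: 1110000000000000

Burst at position 0, length 3


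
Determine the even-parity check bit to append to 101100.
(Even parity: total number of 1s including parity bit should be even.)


Number of 1s in data: 3
Parity bit: 1

1


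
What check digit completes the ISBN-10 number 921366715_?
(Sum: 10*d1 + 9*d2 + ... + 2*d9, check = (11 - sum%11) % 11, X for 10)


Weighted sum: 244
244 mod 11 = 2

Check digit: 9
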